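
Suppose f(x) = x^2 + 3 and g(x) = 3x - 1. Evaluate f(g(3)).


g(3) = 8
f(8) = 1*(8)^2 + 3 = 67

67


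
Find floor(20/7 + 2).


20/7 = 2.8571
2.8571 + 2 = 4.8571
floor(4.8571) = 4

4


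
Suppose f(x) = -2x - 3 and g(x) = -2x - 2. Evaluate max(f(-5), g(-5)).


f(-5) = 7
g(-5) = 8
max = 8

8


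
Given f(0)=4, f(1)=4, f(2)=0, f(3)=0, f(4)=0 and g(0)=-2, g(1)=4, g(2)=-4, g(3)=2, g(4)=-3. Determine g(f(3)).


f(3) = 0
g(0) = -2

-2


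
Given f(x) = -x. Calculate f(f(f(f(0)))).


f(0) = 0
f(0) = 0
f(0) = 0
f(0) = 0

0


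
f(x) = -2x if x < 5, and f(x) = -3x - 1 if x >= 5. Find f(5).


5 satisfies x >= 5
f(5) = -16

-16


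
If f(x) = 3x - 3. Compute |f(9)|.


f(9) = 24
|24| = 24

24


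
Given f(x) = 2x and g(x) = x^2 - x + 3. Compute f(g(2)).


10


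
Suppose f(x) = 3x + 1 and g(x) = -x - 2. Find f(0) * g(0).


-2


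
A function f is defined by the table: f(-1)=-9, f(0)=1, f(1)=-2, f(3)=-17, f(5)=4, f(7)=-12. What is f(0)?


Reading from the table at x = 0

1


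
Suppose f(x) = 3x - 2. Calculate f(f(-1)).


f(-1) = -5
f(-5) = -17

-17


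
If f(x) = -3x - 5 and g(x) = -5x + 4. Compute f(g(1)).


g(1) = -1
f(-1) = -2

-2


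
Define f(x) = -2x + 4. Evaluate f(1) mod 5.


f(1) = 2
2 mod 5 = 2

2


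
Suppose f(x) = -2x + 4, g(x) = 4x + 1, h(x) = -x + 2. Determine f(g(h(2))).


h(2) = 0
g(0) = 1
f(1) = 2

2


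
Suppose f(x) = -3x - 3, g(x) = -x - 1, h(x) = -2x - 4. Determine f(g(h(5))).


-42


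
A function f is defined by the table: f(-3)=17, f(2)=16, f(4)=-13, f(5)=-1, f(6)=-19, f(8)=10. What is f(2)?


Reading from the table at x = 2

16


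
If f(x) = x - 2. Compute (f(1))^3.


-1


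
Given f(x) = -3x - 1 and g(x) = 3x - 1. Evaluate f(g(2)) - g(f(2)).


f(g(2)) = -16
g(f(2)) = -22
Difference = 6

6


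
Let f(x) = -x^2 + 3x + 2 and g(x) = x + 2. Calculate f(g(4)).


g(4) = 6
f(6) = (-1)*(6)^2 + 3*(6) + 2 = -16

-16


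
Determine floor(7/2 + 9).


7/2 = 3.5
3.5 + 9 = 12.5
floor(12.5) = 12

12


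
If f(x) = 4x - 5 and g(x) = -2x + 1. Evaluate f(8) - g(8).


f(8) = 27
g(8) = -15
Difference = 42

42


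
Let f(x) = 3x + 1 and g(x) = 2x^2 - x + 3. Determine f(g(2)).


g(2) = 9
f(9) = 28

28


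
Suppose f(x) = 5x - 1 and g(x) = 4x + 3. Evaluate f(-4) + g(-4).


f(-4) = -21
g(-4) = -13
Sum = -34

-34


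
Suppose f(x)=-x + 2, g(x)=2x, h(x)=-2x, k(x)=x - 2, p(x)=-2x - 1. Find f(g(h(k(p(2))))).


-26


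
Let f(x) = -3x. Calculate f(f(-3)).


f(-3) = 9
f(9) = -27

-27


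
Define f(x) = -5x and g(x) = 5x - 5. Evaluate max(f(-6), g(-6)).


f(-6) = 30
g(-6) = -35
max = 30

30


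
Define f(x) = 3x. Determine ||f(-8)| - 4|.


f(-8) = -24
|-24| = 24
|24 - 4| = 20

20


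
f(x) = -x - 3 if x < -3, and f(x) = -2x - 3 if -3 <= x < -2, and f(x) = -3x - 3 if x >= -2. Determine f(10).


10 satisfies x >= -2
f(10) = -33

-33


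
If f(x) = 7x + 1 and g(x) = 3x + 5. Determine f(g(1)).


57


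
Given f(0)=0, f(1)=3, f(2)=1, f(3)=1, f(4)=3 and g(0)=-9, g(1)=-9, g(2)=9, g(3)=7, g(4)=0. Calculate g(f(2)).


f(2) = 1
g(1) = -9

-9


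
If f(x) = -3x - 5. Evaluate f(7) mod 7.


f(7) = -26
-26 mod 7 = 2

2


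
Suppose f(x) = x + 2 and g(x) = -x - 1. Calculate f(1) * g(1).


f(1) = 3
g(1) = -2
Product = -6

-6


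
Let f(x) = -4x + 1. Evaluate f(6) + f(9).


f(6) = -23
f(9) = -35
Sum = -58

-58


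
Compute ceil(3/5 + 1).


2


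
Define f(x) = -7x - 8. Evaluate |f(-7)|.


f(-7) = 41
|41| = 41

41


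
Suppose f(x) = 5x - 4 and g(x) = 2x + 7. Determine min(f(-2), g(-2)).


-14


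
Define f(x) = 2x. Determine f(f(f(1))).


8


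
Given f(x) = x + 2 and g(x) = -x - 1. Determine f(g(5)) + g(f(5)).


f(g(5)) = -4
g(f(5)) = -8
Sum = -12

-12


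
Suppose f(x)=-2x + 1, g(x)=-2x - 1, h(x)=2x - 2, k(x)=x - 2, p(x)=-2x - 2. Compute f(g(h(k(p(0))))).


p(0) = -2
k(-2) = -4
h(-4) = -10
g(-10) = 19
f(19) = -37

-37


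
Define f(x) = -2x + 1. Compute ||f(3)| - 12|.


7


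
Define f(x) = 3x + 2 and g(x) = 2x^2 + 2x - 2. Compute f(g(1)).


8


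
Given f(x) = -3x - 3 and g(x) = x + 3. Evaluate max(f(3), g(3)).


6


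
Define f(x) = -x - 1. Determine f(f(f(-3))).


f(-3) = 2
f(2) = -3
f(-3) = 2

2


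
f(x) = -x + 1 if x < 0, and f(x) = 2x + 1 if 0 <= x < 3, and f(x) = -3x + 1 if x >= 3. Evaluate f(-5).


-5 satisfies x < 0
f(-5) = 6

6


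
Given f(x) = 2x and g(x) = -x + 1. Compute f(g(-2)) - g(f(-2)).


f(g(-2)) = 6
g(f(-2)) = 5
Difference = 1

1


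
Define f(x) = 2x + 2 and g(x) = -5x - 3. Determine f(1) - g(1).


12


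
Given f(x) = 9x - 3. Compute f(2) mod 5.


f(2) = 15
15 mod 5 = 0

0


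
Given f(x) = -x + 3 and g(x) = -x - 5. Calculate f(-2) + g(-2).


f(-2) = 5
g(-2) = -3
Sum = 2

2


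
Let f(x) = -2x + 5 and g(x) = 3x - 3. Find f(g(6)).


g(6) = 15
f(15) = -25

-25


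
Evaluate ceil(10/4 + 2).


10/4 = 2.5
2.5 + 2 = 4.5
ceil(4.5) = 5

5


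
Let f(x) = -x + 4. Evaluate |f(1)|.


f(1) = 3
|3| = 3

3


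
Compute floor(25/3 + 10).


25/3 = 8.3333
8.3333 + 10 = 18.3333
floor(18.3333) = 18

18


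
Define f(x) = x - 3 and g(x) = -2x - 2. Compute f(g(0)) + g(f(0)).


f(g(0)) = -5
g(f(0)) = 4
Sum = -1

-1


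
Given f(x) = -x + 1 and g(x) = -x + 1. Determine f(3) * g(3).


f(3) = -2
g(3) = -2
Product = 4

4


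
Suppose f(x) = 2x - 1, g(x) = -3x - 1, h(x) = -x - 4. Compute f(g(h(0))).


h(0) = -4
g(-4) = 11
f(11) = 21

21


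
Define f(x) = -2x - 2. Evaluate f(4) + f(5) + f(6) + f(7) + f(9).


f(4) = -10
f(5) = -12
f(6) = -14
f(7) = -16
f(9) = -20
Sum = -72

-72


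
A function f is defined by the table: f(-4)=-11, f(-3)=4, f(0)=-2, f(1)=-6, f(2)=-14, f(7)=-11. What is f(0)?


Reading from the table at x = 0

-2


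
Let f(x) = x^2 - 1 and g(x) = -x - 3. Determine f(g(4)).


g(4) = -7
f(-7) = 1*(-7)^2 - 1 = 48

48


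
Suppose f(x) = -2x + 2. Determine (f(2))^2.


4


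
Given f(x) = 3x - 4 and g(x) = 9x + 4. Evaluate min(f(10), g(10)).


26


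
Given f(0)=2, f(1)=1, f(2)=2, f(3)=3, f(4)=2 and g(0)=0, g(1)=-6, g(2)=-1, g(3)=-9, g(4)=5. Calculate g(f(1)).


f(1) = 1
g(1) = -6

-6


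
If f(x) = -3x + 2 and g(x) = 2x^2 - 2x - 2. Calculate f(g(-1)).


g(-1) = 2
f(2) = -4

-4


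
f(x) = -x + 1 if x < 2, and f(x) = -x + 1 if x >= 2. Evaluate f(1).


1 satisfies x < 2
f(1) = 0

0


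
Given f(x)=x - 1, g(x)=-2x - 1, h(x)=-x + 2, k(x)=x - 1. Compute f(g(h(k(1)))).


-6


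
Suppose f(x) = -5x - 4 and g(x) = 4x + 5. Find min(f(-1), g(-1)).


f(-1) = 1
g(-1) = 1
min = 1

1


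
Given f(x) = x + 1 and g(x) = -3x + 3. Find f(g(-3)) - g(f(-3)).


f(g(-3)) = 13
g(f(-3)) = 9
Difference = 4

4


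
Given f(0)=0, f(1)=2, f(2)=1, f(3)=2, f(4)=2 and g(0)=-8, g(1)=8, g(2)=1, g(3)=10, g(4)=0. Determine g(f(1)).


f(1) = 2
g(2) = 1

1


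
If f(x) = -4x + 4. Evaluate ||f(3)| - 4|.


4


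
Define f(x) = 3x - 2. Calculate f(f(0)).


f(0) = -2
f(-2) = -8

-8


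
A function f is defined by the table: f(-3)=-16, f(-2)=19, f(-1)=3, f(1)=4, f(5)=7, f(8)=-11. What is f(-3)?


-16


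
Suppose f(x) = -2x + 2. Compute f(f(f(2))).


f(2) = -2
f(-2) = 6
f(6) = -10

-10


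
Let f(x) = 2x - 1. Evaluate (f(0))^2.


f(0) = -1
(-1)^2 = 1

1


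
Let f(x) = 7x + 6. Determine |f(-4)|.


f(-4) = -22
|-22| = 22

22


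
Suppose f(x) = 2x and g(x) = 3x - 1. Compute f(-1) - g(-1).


f(-1) = -2
g(-1) = -4
Difference = 2

2


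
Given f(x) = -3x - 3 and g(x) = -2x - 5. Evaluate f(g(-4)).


g(-4) = 3
f(3) = -12

-12


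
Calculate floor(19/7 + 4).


19/7 = 2.7143
2.7143 + 4 = 6.7143
floor(6.7143) = 6

6


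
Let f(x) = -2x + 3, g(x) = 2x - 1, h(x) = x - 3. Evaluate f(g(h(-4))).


h(-4) = -7
g(-7) = -15
f(-15) = 33

33


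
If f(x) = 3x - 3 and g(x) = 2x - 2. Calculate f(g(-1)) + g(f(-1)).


f(g(-1)) = -15
g(f(-1)) = -14
Sum = -29

-29


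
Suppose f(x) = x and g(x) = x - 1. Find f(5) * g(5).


20


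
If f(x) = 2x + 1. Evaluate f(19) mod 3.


0


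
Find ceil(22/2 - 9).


22/2 = 11
11 - 9 = 2
ceil(2) = 2

2


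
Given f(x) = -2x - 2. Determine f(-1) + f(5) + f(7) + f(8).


f(-1) = 0
f(5) = -12
f(7) = -16
f(8) = -18
Sum = -46

-46


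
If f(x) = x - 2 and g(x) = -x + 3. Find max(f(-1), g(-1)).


f(-1) = -3
g(-1) = 4
max = 4

4


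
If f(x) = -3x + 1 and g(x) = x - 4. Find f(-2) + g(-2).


1


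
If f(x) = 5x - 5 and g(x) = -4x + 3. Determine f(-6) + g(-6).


-8


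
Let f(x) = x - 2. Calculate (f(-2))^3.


f(-2) = -4
(-4)^3 = -64

-64


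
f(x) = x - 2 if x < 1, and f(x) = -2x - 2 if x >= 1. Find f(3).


3 satisfies x >= 1
f(3) = -8

-8


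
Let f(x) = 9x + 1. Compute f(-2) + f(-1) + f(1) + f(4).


f(-2) = -17
f(-1) = -8
f(1) = 10
f(4) = 37
Sum = 22

22


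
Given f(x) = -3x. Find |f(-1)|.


f(-1) = 3
|3| = 3

3


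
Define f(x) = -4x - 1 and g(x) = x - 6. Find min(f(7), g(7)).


f(7) = -29
g(7) = 1
min = -29

-29


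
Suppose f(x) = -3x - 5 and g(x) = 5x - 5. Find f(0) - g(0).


f(0) = -5
g(0) = -5
Difference = 0

0


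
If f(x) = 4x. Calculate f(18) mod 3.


0


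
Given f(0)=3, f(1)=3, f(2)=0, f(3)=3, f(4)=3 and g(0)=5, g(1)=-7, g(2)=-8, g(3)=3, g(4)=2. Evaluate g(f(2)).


f(2) = 0
g(0) = 5

5


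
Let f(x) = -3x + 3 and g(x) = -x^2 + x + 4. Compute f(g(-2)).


g(-2) = -2
f(-2) = 9

9


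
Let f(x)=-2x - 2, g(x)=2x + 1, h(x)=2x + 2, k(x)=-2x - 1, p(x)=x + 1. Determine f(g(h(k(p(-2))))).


p(-2) = -1
k(-1) = 1
h(1) = 4
g(4) = 9
f(9) = -20

-20


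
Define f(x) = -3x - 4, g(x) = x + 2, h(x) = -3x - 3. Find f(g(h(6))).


h(6) = -21
g(-21) = -19
f(-19) = 53

53


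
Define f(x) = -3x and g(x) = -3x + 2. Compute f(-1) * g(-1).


f(-1) = 3
g(-1) = 5
Product = 15

15


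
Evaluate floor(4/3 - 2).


4/3 = 1.3333
1.3333 - 2 = -0.6667
floor(-0.6667) = -1

-1


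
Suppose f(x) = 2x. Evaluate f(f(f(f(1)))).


f(1) = 2
f(2) = 4
f(4) = 8
f(8) = 16

16


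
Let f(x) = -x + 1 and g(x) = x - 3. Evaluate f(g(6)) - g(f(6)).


f(g(6)) = -2
g(f(6)) = -8
Difference = 6

6


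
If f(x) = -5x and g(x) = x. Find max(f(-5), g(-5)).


f(-5) = 25
g(-5) = -5
max = 25

25


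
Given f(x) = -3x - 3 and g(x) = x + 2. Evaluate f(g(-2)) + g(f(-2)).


f(g(-2)) = -3
g(f(-2)) = 5
Sum = 2

2


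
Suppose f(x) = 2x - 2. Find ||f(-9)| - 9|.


f(-9) = -20
|-20| = 20
|20 - 9| = 11

11


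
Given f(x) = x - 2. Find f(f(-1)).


f(-1) = -3
f(-3) = -5

-5


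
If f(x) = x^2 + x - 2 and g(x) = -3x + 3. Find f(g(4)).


g(4) = -9
f(-9) = 1*(-9)^2 + 1*(-9) - 2 = 70

70


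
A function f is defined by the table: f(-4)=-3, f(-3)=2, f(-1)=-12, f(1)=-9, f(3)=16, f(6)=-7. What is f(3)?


Reading from the table at x = 3

16


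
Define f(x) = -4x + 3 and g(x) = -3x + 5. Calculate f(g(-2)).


g(-2) = 11
f(11) = -41

-41


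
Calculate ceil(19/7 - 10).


19/7 = 2.7143
2.7143 - 10 = -7.2857
ceil(-7.2857) = -7

-7


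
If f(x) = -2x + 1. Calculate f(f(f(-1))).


11


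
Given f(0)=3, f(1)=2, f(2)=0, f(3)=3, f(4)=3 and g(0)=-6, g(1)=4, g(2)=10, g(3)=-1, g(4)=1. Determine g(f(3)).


-1


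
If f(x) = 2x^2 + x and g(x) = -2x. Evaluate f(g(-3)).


g(-3) = 6
f(6) = 2*(6)^2 + 1*(6) = 78

78


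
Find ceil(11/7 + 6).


11/7 = 1.5714
1.5714 + 6 = 7.5714
ceil(7.5714) = 8

8


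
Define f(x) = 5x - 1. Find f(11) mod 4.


f(11) = 54
54 mod 4 = 2

2


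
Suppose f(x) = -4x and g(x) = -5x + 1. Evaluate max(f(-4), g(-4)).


f(-4) = 16
g(-4) = 21
max = 21

21


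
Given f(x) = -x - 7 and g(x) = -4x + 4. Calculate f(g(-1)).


g(-1) = 8
f(8) = -15

-15


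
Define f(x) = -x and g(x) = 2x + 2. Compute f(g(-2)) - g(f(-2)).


f(g(-2)) = 2
g(f(-2)) = 6
Difference = -4

-4


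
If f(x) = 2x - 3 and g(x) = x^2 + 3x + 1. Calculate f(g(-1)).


g(-1) = -1
f(-1) = -5

-5


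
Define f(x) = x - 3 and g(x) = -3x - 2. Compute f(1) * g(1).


f(1) = -2
g(1) = -5
Product = 10

10


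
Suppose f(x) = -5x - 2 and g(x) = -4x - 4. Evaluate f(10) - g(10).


f(10) = -52
g(10) = -44
Difference = -8

-8


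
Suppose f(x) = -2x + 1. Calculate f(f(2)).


7


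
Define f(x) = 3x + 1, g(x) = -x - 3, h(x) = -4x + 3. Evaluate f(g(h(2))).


h(2) = -5
g(-5) = 2
f(2) = 7

7


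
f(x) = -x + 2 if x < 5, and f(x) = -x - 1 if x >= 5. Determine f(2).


2 satisfies x < 5
f(2) = 0

0


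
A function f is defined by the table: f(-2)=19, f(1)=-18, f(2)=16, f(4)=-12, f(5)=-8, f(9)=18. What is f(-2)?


Reading from the table at x = -2

19


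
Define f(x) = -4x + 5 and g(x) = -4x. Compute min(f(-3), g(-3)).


f(-3) = 17
g(-3) = 12
min = 12

12


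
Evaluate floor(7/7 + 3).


7/7 = 1
1 + 3 = 4
floor(4) = 4

4


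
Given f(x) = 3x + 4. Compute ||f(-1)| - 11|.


f(-1) = 1
|1| = 1
|1 - 11| = 10

10


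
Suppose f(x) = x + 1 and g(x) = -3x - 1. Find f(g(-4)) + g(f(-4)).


f(g(-4)) = 12
g(f(-4)) = 8
Sum = 20

20


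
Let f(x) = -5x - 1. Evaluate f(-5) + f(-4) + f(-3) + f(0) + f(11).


f(-5) = 24
f(-4) = 19
f(-3) = 14
f(0) = -1
f(11) = -56
Sum = 0

0


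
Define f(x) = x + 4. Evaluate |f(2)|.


f(2) = 6
|6| = 6

6


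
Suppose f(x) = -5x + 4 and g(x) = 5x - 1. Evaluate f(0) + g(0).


3


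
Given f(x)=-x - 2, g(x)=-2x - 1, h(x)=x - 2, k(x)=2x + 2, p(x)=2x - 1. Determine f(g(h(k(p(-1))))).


-13


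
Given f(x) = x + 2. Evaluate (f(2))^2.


f(2) = 4
(4)^2 = 16

16


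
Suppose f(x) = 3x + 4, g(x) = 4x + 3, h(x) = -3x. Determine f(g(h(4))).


-131


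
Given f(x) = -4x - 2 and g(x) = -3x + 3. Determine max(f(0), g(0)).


f(0) = -2
g(0) = 3
max = 3

3


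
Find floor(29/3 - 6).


29/3 = 9.6667
9.6667 - 6 = 3.6667
floor(3.6667) = 3

3


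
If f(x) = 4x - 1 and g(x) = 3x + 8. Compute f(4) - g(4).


f(4) = 15
g(4) = 20
Difference = -5

-5


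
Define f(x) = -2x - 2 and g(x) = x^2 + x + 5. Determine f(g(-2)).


g(-2) = 7
f(7) = -16

-16


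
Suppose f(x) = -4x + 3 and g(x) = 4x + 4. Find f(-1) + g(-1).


f(-1) = 7
g(-1) = 0
Sum = 7

7


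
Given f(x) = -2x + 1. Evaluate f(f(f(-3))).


f(-3) = 7
f(7) = -13
f(-13) = 27

27


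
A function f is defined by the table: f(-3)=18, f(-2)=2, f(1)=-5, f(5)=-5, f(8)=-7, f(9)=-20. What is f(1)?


Reading from the table at x = 1

-5


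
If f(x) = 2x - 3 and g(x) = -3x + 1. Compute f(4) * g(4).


f(4) = 5
g(4) = -11
Product = -55

-55


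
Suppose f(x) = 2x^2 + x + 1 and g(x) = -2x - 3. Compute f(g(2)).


92


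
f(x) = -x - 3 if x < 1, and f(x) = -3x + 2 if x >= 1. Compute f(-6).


-6 satisfies x < 1
f(-6) = 3

3


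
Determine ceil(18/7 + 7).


18/7 = 2.5714
2.5714 + 7 = 9.5714
ceil(9.5714) = 10

10


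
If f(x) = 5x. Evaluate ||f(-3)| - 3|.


f(-3) = -15
|-15| = 15
|15 - 3| = 12

12


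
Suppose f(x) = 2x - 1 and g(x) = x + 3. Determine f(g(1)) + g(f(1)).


11


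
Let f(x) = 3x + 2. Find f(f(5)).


f(5) = 17
f(17) = 53

53


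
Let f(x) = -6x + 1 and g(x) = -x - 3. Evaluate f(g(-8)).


g(-8) = 5
f(5) = -29

-29


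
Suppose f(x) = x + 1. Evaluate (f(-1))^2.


0


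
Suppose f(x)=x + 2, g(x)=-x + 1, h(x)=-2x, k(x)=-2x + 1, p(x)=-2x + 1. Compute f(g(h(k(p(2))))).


p(2) = -3
k(-3) = 7
h(7) = -14
g(-14) = 15
f(15) = 17

17


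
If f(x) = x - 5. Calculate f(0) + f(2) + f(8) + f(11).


f(0) = -5
f(2) = -3
f(8) = 3
f(11) = 6
Sum = 1

1


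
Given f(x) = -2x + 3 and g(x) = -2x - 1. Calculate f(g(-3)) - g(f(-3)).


f(g(-3)) = -7
g(f(-3)) = -19
Difference = 12

12


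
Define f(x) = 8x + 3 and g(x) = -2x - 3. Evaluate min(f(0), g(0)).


f(0) = 3
g(0) = -3
min = -3

-3


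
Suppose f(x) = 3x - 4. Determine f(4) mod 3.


f(4) = 8
8 mod 3 = 2

2


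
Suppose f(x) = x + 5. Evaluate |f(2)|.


f(2) = 7
|7| = 7

7


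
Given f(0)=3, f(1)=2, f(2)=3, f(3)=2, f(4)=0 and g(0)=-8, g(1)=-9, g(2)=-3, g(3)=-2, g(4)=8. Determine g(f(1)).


f(1) = 2
g(2) = -3

-3


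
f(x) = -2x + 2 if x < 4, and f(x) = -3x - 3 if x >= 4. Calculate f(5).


5 satisfies x >= 4
f(5) = -18

-18


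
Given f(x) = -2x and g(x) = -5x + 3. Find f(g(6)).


g(6) = -27
f(-27) = 54

54


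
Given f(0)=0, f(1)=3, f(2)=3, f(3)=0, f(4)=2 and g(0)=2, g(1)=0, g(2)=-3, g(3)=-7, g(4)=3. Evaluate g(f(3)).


f(3) = 0
g(0) = 2

2


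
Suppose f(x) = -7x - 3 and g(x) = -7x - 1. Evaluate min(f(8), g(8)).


f(8) = -59
g(8) = -57
min = -59

-59


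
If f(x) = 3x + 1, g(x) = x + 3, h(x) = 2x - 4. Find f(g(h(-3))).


h(-3) = -10
g(-10) = -7
f(-7) = -20

-20


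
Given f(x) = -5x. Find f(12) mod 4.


f(12) = -60
-60 mod 4 = 0

0


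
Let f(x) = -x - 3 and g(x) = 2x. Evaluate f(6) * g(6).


f(6) = -9
g(6) = 12
Product = -108

-108


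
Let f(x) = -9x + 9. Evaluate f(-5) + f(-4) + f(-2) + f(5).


90


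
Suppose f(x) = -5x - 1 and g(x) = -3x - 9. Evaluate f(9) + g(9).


f(9) = -46
g(9) = -36
Sum = -82

-82


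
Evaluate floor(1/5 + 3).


3


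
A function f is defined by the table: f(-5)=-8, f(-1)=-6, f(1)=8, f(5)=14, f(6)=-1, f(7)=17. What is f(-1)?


Reading from the table at x = -1

-6


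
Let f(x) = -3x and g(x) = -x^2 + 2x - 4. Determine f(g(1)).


9


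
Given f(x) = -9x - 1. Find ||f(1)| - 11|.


f(1) = -10
|-10| = 10
|10 - 11| = 1

1


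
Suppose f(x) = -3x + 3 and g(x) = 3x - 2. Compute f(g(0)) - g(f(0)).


2


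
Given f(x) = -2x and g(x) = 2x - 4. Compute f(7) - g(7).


f(7) = -14
g(7) = 10
Difference = -24

-24


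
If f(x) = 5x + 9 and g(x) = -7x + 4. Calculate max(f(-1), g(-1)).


11


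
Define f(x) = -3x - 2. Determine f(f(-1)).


f(-1) = 1
f(1) = -5

-5


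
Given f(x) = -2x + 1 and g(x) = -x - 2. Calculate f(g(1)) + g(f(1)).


f(g(1)) = 7
g(f(1)) = -1
Sum = 6

6


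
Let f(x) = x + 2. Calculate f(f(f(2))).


f(2) = 4
f(4) = 6
f(6) = 8

8


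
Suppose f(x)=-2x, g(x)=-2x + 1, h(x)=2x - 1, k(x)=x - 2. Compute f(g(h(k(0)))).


-22


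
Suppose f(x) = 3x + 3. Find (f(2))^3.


729


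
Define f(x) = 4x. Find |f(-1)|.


f(-1) = -4
|-4| = 4

4


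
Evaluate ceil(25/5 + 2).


25/5 = 5
5 + 2 = 7
ceil(7) = 7

7


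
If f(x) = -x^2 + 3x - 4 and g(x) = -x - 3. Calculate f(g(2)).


g(2) = -5
f(-5) = (-1)*(-5)^2 + 3*(-5) - 4 = -44

-44


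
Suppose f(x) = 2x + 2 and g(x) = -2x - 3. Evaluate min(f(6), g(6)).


-15


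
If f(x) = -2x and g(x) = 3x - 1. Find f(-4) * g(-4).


-104


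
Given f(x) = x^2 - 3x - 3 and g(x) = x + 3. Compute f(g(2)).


g(2) = 5
f(5) = 1*(5)^2 - 3*(5) - 3 = 7

7


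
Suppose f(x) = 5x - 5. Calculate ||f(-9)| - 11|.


f(-9) = -50
|-50| = 50
|50 - 11| = 39

39


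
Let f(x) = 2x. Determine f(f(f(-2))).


f(-2) = -4
f(-4) = -8
f(-8) = -16

-16


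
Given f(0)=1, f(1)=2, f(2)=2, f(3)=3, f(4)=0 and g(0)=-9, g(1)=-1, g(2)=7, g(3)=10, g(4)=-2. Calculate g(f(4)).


f(4) = 0
g(0) = -9

-9


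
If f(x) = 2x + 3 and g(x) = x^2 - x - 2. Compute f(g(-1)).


g(-1) = 0
f(0) = 3

3


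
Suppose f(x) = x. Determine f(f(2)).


f(2) = 2
f(2) = 2

2


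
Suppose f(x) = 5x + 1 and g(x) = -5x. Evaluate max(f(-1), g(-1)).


f(-1) = -4
g(-1) = 5
max = 5

5


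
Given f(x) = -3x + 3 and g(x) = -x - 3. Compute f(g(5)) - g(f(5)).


f(g(5)) = 27
g(f(5)) = 9
Difference = 18

18


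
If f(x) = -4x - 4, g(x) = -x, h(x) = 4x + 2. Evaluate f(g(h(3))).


h(3) = 14
g(14) = -14
f(-14) = 52

52


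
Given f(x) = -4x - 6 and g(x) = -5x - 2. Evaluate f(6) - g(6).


2


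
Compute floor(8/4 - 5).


8/4 = 2
2 - 5 = -3
floor(-3) = -3

-3


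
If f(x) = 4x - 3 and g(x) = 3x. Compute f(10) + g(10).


f(10) = 37
g(10) = 30
Sum = 67

67


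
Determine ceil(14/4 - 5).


14/4 = 3.5
3.5 - 5 = -1.5
ceil(-1.5) = -1

-1


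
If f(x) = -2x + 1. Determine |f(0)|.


f(0) = 1
|1| = 1

1


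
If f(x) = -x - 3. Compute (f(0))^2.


9


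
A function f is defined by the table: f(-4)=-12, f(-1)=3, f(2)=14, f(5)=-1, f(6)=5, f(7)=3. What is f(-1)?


Reading from the table at x = -1

3


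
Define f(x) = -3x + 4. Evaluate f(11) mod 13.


f(11) = -29
-29 mod 13 = 10

10


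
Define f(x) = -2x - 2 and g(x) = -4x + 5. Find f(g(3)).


g(3) = -7
f(-7) = 12

12


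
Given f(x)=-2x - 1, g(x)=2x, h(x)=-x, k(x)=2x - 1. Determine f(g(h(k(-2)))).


k(-2) = -5
h(-5) = 5
g(5) = 10
f(10) = -21

-21


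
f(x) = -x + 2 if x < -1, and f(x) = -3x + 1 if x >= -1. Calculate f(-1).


-1 satisfies x >= -1
f(-1) = 4

4


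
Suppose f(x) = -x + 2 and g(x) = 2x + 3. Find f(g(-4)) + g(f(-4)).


22


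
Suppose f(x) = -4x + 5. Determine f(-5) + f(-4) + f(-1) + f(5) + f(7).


17


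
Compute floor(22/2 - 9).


22/2 = 11
11 - 9 = 2
floor(2) = 2

2


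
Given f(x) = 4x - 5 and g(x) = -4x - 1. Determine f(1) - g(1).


f(1) = -1
g(1) = -5
Difference = 4

4


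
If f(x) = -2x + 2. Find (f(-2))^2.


36


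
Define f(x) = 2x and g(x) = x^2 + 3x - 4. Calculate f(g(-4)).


0


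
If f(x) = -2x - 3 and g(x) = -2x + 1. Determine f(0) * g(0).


f(0) = -3
g(0) = 1
Product = -3

-3


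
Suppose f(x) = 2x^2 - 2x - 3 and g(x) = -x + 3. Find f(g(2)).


g(2) = 1
f(1) = 2*(1)^2 - 2*(1) - 3 = -3

-3


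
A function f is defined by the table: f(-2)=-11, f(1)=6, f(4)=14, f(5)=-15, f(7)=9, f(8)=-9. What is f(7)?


Reading from the table at x = 7

9


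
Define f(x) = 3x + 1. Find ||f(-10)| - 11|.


18


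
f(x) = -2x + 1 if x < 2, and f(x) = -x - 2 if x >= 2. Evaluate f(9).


9 satisfies x >= 2
f(9) = -11

-11


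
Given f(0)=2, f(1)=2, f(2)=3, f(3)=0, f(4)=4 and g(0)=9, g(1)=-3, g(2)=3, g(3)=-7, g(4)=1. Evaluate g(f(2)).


f(2) = 3
g(3) = -7

-7


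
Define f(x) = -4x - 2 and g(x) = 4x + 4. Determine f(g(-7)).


g(-7) = -24
f(-24) = 94

94


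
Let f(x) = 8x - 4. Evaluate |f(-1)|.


f(-1) = -12
|-12| = 12

12


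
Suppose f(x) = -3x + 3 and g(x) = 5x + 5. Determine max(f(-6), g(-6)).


21


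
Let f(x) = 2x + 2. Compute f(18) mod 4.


f(18) = 38
38 mod 4 = 2

2


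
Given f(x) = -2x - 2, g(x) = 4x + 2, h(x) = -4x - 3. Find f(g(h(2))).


h(2) = -11
g(-11) = -42
f(-42) = 82

82


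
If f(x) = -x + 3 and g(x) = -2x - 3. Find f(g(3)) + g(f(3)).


f(g(3)) = 12
g(f(3)) = -3
Sum = 9

9


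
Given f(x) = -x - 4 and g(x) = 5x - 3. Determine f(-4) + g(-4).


f(-4) = 0
g(-4) = -23
Sum = -23

-23


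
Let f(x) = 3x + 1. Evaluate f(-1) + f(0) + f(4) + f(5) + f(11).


f(-1) = -2
f(0) = 1
f(4) = 13
f(5) = 16
f(11) = 34
Sum = 62

62


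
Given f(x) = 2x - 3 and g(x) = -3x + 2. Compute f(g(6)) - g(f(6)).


f(g(6)) = -35
g(f(6)) = -25
Difference = -10

-10


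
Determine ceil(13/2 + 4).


11


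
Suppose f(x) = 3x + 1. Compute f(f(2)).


f(2) = 7
f(7) = 22

22


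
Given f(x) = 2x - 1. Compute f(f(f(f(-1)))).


-31


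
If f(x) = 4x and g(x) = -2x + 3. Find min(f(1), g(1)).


f(1) = 4
g(1) = 1
min = 1

1


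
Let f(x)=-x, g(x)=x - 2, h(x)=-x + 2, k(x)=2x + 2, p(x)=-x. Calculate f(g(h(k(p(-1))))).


4


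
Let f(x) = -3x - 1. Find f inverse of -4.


1


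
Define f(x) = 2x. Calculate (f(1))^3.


f(1) = 2
(2)^3 = 8

8


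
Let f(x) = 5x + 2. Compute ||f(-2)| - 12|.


f(-2) = -8
|-8| = 8
|8 - 12| = 4

4


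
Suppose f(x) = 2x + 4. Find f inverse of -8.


-6


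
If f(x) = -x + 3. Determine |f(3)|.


f(3) = 0
|0| = 0

0


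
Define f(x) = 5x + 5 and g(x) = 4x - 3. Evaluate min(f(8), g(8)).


f(8) = 45
g(8) = 29
min = 29

29


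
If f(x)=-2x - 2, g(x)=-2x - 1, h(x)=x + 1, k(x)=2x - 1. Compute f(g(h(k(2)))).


16


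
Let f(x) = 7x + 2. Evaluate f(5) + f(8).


f(5) = 37
f(8) = 58
Sum = 95

95


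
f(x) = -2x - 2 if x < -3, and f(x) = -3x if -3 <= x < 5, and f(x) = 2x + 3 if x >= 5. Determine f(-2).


-2 satisfies -3 <= x < 5
f(-2) = 6

6


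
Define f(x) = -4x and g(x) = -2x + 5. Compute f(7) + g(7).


f(7) = -28
g(7) = -9
Sum = -37

-37


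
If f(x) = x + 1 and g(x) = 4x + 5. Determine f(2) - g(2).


f(2) = 3
g(2) = 13
Difference = -10

-10


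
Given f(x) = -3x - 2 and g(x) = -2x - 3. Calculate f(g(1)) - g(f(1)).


6


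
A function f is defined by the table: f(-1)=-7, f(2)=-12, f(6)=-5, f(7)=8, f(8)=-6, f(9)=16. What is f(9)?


16


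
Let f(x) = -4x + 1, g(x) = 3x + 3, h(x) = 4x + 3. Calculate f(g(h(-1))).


h(-1) = -1
g(-1) = 0
f(0) = 1

1


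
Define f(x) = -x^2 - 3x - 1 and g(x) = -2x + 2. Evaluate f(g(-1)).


g(-1) = 4
f(4) = (-1)*(4)^2 - 3*(4) - 1 = -29

-29


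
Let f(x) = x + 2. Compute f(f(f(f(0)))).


f(0) = 2
f(2) = 4
f(4) = 6
f(6) = 8

8


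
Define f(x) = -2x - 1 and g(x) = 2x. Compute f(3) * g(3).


f(3) = -7
g(3) = 6
Product = -42

-42


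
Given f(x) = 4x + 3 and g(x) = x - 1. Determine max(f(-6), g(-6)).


f(-6) = -21
g(-6) = -7
max = -7

-7


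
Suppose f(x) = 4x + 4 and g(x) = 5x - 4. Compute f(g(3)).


g(3) = 11
f(11) = 48

48


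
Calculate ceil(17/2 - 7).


17/2 = 8.5
8.5 - 7 = 1.5
ceil(1.5) = 2

2


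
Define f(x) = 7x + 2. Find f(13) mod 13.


f(13) = 93
93 mod 13 = 2

2


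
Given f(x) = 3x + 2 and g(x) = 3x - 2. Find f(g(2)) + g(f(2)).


f(g(2)) = 14
g(f(2)) = 22
Sum = 36

36


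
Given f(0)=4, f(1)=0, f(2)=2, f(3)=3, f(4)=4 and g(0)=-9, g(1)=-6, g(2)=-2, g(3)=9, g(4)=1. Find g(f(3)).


9


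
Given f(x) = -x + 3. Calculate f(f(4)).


f(4) = -1
f(-1) = 4

4


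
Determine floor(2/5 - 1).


2/5 = 0.4
0.4 - 1 = -0.6
floor(-0.6) = -1

-1


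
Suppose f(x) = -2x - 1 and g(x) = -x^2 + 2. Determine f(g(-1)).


g(-1) = 1
f(1) = -3

-3


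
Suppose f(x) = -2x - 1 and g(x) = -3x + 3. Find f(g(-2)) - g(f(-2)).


f(g(-2)) = -19
g(f(-2)) = -6
Difference = -13

-13


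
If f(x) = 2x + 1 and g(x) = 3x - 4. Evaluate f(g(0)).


g(0) = -4
f(-4) = -7

-7


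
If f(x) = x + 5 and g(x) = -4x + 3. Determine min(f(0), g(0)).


f(0) = 5
g(0) = 3
min = 3

3


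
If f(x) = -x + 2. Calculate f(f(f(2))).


f(2) = 0
f(0) = 2
f(2) = 0

0


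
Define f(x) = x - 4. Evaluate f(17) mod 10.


3


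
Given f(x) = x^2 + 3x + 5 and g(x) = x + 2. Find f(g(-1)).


g(-1) = 1
f(1) = 1*(1)^2 + 3*(1) + 5 = 9

9


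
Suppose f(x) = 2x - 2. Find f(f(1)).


f(1) = 0
f(0) = -2

-2


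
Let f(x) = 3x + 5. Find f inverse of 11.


Solve 3x + 5 = 11
x = (11 - 5) / 3 = 2

2


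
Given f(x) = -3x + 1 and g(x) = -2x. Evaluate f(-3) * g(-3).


f(-3) = 10
g(-3) = 6
Product = 60

60


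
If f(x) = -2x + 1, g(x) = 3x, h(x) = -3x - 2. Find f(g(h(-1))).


-5


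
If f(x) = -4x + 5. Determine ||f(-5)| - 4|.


21


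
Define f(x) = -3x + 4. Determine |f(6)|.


f(6) = -14
|-14| = 14

14


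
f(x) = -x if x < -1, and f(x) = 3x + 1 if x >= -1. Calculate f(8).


25


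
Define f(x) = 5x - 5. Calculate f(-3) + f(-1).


f(-3) = -20
f(-1) = -10
Sum = -30

-30


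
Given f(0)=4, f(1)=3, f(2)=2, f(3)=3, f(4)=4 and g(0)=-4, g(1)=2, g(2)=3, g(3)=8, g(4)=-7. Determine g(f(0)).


f(0) = 4
g(4) = -7

-7


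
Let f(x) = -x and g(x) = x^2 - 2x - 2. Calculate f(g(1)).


g(1) = -3
f(-3) = 3

3


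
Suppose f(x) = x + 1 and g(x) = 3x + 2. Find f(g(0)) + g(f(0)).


f(g(0)) = 3
g(f(0)) = 5
Sum = 8

8


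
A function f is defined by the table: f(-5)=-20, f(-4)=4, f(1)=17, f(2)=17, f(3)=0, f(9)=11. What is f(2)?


Reading from the table at x = 2

17


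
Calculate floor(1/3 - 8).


1/3 = 0.3333
0.3333 - 8 = -7.6667
floor(-7.6667) = -8

-8


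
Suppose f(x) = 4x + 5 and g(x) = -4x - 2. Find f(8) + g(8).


f(8) = 37
g(8) = -34
Sum = 3

3


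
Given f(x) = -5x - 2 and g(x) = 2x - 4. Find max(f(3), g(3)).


f(3) = -17
g(3) = 2
max = 2

2


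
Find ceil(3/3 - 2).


3/3 = 1
1 - 2 = -1
ceil(-1) = -1

-1


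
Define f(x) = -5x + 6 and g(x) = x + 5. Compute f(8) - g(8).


f(8) = -34
g(8) = 13
Difference = -47

-47


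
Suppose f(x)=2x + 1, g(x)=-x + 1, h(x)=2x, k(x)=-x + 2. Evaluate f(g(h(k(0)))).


-5


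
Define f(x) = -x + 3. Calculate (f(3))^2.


f(3) = 0
(0)^2 = 0

0


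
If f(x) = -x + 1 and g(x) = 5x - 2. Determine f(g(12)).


g(12) = 58
f(58) = -57

-57


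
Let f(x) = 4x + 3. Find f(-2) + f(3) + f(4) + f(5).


f(-2) = -5
f(3) = 15
f(4) = 19
f(5) = 23
Sum = 52

52


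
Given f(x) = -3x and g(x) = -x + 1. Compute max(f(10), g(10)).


f(10) = -30
g(10) = -9
max = -9

-9


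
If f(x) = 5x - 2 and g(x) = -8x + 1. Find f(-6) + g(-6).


17


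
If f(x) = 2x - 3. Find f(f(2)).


f(2) = 1
f(1) = -1

-1


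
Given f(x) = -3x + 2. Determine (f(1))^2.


f(1) = -1
(-1)^2 = 1

1


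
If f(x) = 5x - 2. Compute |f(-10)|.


f(-10) = -52
|-52| = 52

52


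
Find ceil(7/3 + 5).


7/3 = 2.3333
2.3333 + 5 = 7.3333
ceil(7.3333) = 8

8


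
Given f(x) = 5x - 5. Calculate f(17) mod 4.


f(17) = 80
80 mod 4 = 0

0


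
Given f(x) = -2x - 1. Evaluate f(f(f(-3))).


f(-3) = 5
f(5) = -11
f(-11) = 21

21


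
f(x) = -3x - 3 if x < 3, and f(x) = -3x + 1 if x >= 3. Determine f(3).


3 satisfies x >= 3
f(3) = -8

-8


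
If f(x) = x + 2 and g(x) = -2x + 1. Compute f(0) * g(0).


f(0) = 2
g(0) = 1
Product = 2

2


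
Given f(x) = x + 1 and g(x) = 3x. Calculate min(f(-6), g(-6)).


f(-6) = -5
g(-6) = -18
min = -18

-18


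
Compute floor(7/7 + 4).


7/7 = 1
1 + 4 = 5
floor(5) = 5

5


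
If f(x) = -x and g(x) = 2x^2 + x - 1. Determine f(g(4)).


g(4) = 35
f(35) = -35

-35


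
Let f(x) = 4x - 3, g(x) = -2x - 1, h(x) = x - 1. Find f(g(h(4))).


h(4) = 3
g(3) = -7
f(-7) = -31

-31


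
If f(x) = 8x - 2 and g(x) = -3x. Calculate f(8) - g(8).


f(8) = 62
g(8) = -24
Difference = 86

86


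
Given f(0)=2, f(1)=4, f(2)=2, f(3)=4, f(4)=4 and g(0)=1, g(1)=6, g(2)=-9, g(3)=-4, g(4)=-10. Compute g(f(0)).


f(0) = 2
g(2) = -9

-9


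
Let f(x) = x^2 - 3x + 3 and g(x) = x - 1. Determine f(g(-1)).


g(-1) = -2
f(-2) = 1*(-2)^2 - 3*(-2) + 3 = 13

13


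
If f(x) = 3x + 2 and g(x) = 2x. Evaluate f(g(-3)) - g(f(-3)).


f(g(-3)) = -16
g(f(-3)) = -14
Difference = -2

-2


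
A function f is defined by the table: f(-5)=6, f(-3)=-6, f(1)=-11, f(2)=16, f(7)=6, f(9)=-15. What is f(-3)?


Reading from the table at x = -3

-6


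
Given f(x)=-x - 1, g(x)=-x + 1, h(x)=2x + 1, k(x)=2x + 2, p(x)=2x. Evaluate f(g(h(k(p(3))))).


p(3) = 6
k(6) = 14
h(14) = 29
g(29) = -28
f(-28) = 27

27


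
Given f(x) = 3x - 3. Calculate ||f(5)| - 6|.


f(5) = 12
|12| = 12
|12 - 6| = 6

6


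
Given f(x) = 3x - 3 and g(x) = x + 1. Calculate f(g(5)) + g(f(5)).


f(g(5)) = 15
g(f(5)) = 13
Sum = 28

28


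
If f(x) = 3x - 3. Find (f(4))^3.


f(4) = 9
(9)^3 = 729

729


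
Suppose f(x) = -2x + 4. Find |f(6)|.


f(6) = -8
|-8| = 8

8


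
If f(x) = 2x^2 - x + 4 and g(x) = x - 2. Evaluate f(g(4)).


g(4) = 2
f(2) = 2*(2)^2 - 1*(2) + 4 = 10

10


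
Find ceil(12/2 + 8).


12/2 = 6
6 + 8 = 14
ceil(14) = 14

14


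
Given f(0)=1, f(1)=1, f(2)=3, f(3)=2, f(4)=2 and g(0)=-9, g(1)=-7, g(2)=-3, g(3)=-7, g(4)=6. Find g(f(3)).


f(3) = 2
g(2) = -3

-3


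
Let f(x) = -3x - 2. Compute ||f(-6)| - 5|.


11


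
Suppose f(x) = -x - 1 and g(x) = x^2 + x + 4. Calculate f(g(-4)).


g(-4) = 16
f(16) = -17

-17


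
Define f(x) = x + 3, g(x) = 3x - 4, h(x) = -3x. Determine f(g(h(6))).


-55


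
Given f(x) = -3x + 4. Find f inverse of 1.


1


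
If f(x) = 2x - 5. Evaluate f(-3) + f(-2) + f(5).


f(-3) = -11
f(-2) = -9
f(5) = 5
Sum = -15

-15


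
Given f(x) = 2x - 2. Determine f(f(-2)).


f(-2) = -6
f(-6) = -14

-14


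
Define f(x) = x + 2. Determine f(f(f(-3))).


f(-3) = -1
f(-1) = 1
f(1) = 3

3


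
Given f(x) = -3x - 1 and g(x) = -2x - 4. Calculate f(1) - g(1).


f(1) = -4
g(1) = -6
Difference = 2

2


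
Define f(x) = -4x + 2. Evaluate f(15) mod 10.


f(15) = -58
-58 mod 10 = 2

2


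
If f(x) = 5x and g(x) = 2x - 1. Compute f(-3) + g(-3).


-22


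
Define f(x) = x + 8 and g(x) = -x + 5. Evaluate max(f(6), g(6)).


f(6) = 14
g(6) = -1
max = 14

14


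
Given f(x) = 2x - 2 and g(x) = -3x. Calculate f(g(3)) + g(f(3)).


-32


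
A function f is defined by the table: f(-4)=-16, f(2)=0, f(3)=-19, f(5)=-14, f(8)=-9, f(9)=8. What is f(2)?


Reading from the table at x = 2

0


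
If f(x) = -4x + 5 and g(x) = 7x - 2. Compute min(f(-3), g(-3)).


-23


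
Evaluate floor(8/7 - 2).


-1


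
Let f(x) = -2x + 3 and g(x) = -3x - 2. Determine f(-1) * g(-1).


f(-1) = 5
g(-1) = 1
Product = 5

5


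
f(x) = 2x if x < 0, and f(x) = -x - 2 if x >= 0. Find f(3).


3 satisfies x >= 0
f(3) = -5

-5


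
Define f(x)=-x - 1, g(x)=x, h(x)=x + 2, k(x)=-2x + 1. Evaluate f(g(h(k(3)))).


k(3) = -5
h(-5) = -3
g(-3) = -3
f(-3) = 2

2


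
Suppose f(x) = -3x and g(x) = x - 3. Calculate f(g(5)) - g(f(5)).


f(g(5)) = -6
g(f(5)) = -18
Difference = 12

12


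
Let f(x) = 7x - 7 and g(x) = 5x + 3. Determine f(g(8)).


g(8) = 43
f(43) = 294

294


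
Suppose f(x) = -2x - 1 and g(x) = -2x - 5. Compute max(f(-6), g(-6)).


f(-6) = 11
g(-6) = 7
max = 11

11


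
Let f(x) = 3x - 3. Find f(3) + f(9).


f(3) = 6
f(9) = 24
Sum = 30

30


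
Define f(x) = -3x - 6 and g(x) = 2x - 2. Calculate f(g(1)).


g(1) = 0
f(0) = -6

-6


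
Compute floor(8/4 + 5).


8/4 = 2
2 + 5 = 7
floor(7) = 7

7


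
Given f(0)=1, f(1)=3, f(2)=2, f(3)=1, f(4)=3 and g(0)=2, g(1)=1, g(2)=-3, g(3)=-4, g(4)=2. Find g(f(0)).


1


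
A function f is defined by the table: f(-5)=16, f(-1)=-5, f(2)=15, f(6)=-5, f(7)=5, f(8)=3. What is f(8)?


3


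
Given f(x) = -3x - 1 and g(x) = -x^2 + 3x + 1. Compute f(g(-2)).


g(-2) = -9
f(-9) = 26

26


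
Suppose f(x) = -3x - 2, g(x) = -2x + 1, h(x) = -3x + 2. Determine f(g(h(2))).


-29


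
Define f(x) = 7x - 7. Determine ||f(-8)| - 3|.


f(-8) = -63
|-63| = 63
|63 - 3| = 60

60


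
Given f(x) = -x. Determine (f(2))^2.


f(2) = -2
(-2)^2 = 4

4


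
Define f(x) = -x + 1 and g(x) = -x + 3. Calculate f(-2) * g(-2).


f(-2) = 3
g(-2) = 5
Product = 15

15


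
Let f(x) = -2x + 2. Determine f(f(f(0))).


6


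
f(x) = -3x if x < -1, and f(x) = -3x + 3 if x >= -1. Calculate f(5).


5 satisfies x >= -1
f(5) = -12

-12


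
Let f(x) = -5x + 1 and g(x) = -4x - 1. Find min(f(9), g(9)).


f(9) = -44
g(9) = -37
min = -44

-44


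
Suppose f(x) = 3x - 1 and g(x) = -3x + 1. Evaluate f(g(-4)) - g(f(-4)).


f(g(-4)) = 38
g(f(-4)) = 40
Difference = -2

-2


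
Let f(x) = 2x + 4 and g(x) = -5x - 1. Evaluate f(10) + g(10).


f(10) = 24
g(10) = -51
Sum = -27

-27


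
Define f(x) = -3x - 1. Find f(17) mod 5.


f(17) = -52
-52 mod 5 = 3

3


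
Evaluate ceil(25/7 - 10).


25/7 = 3.5714
3.5714 - 10 = -6.4286
ceil(-6.4286) = -6

-6


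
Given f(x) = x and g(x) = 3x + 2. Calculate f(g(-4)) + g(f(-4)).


-20


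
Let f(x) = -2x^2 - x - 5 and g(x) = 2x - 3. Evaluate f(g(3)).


g(3) = 3
f(3) = (-2)*(3)^2 - 1*(3) - 5 = -26

-26


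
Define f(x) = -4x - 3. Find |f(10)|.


f(10) = -43
|-43| = 43

43


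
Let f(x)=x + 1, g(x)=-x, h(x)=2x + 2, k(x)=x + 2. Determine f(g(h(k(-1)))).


k(-1) = 1
h(1) = 4
g(4) = -4
f(-4) = -3

-3


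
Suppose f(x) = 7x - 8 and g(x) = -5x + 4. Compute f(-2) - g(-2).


f(-2) = -22
g(-2) = 14
Difference = -36

-36


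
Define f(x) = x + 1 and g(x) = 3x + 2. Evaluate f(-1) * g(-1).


f(-1) = 0
g(-1) = -1
Product = 0

0


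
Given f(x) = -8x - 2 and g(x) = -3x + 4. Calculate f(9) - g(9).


f(9) = -74
g(9) = -23
Difference = -51

-51


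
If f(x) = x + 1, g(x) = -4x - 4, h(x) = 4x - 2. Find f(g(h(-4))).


h(-4) = -18
g(-18) = 68
f(68) = 69

69


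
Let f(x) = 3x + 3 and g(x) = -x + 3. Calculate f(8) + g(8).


f(8) = 27
g(8) = -5
Sum = 22

22


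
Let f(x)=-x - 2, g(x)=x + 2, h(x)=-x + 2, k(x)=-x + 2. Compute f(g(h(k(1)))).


k(1) = 1
h(1) = 1
g(1) = 3
f(3) = -5

-5


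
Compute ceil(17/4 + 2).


17/4 = 4.25
4.25 + 2 = 6.25
ceil(6.25) = 7

7


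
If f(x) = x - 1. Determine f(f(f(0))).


f(0) = -1
f(-1) = -2
f(-2) = -3

-3


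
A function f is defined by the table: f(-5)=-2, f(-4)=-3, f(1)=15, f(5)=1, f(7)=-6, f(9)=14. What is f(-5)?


-2


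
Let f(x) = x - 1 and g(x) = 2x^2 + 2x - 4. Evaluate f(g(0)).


g(0) = -4
f(-4) = -5

-5


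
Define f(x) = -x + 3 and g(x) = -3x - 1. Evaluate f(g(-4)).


g(-4) = 11
f(11) = -8

-8


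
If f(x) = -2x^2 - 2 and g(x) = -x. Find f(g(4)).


g(4) = -4
f(-4) = (-2)*(-4)^2 - 2 = -34

-34


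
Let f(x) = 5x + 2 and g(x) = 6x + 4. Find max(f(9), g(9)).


f(9) = 47
g(9) = 58
max = 58

58


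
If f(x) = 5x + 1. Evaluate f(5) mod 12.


f(5) = 26
26 mod 12 = 2

2


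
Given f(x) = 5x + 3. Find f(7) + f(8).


81


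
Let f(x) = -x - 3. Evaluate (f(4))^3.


f(4) = -7
(-7)^3 = -343

-343


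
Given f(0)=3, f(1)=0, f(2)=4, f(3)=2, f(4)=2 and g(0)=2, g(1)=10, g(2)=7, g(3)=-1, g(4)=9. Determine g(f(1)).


f(1) = 0
g(0) = 2

2


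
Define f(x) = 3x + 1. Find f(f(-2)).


f(-2) = -5
f(-5) = -14

-14


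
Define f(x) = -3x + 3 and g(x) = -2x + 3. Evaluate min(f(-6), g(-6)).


f(-6) = 21
g(-6) = 15
min = 15

15


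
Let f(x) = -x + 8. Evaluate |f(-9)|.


17


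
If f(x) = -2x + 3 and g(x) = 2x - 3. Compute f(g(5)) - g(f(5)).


f(g(5)) = -11
g(f(5)) = -17
Difference = 6

6


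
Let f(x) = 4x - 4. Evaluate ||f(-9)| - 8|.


f(-9) = -40
|-40| = 40
|40 - 8| = 32

32


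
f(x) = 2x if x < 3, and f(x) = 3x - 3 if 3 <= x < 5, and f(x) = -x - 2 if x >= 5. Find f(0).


0 satisfies x < 3
f(0) = 0

0


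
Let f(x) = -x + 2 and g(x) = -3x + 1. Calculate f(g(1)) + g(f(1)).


2


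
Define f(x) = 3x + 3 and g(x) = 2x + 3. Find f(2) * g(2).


f(2) = 9
g(2) = 7
Product = 63

63


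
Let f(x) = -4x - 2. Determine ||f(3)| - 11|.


f(3) = -14
|-14| = 14
|14 - 11| = 3

3


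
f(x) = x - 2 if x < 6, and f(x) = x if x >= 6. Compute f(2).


2 satisfies x < 6
f(2) = 0

0


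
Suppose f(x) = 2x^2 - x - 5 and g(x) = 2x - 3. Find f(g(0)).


g(0) = -3
f(-3) = 2*(-3)^2 - 1*(-3) - 5 = 16

16


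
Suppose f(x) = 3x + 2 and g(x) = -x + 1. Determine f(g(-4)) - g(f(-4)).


f(g(-4)) = 17
g(f(-4)) = 11
Difference = 6

6


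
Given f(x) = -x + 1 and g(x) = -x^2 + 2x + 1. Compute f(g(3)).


g(3) = -2
f(-2) = 3

3
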